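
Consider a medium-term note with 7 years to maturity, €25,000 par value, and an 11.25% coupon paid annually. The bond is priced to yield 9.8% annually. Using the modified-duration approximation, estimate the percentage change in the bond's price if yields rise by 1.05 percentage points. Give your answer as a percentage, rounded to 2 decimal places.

Periodic yield y = 0.098. Modified duration first:
  t   CF        PV=CF/(1+0.098)^t    t·PV
  1     2,812.50     2,561.4754     2,561.4754
  2     2,812.50     2,332.8556     4,665.7111
  3     2,812.50     2,124.6408     6,373.9223
  4     2,812.50     1,935.0098     7,740.0392
  5     2,812.50     1,762.3040     8,811.5201
  6     2,812.50     1,605.0128     9,630.0766
  7    27,812.50    14,455.1848   101,186.2934
  Σ                 26,776.4831   140,969.0382
P = 26,776.4831; D_Mac = 5.26466 yrs; D_mod = 5.26466/(1+0.098) = 4.79477 yrs.
ΔP/P ≈ -D_mod · Δy = -4.79477 × (+0.0105) = -0.050345 = -5.0345%.

-5.03%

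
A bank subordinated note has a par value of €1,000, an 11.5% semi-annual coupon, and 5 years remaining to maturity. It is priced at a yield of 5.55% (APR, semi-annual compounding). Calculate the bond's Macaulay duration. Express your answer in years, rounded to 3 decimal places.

Periodic yield y = 0.02775. Discount each cash flow and weight by its period:
  t   CF        PV=CF/(1+0.02775)^t    t·PV
  1        57.50        55.9475        55.9475
  2        57.50        54.4368       108.8737
  3        57.50        52.9670       158.9010
  4        57.50        51.5369       206.1474
  5        57.50        50.1453       250.7266
  6        57.50        48.7914       292.7482
  7        57.50        47.4740       332.3177
  8        57.50        46.1921       369.5370
  9        57.50        44.9449       404.5042
  10    1,057.50       804.2768     8,042.7676
  Σ                  1,256.7126    10,222.4708
Price P = Σ PV = 1,256.7126.
Macaulay duration = Σ(t·PV) / P = 10,222.4708 / 1,256.7126 = 8.13429 half-year periods.
In years: 8.13429 / 2 = 4.06715 years.

4.067 years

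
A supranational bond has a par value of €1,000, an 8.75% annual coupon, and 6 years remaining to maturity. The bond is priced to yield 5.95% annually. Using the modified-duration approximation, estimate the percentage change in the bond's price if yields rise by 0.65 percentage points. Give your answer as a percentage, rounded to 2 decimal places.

Periodic yield y = 0.0595. Modified duration first:
  t   CF        PV=CF/(1+0.0595)^t    t·PV
  1        87.50        82.5861        82.5861
  2        87.50        77.9482       155.8964
  3        87.50        73.5707       220.7122
  4        87.50        69.4391       277.7565
  5        87.50        65.5395       327.6976
  6     1,087.50       768.8179     4,612.9075
  Σ                  1,137.9016     5,677.5564
P = 1,137.9016; D_Mac = 4.98950 yrs; D_mod = 4.98950/(1+0.0595) = 4.70929 yrs.
ΔP/P ≈ -D_mod · Δy = -4.70929 × (+0.0065) = -0.030610 = -3.0610%.

-3.06%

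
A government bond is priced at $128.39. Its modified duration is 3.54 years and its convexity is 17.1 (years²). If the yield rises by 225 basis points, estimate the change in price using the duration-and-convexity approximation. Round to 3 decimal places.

Duration effect: -D_mod·Δy = -3.54 × (+0.0225) = -0.079650
Convexity effect: ½·C·(Δy)² = 0.5 × 17.1 × (0.0225)² = +0.0043284375
ΔP/P ≈ -0.079650 + 0.0043284375 = -0.0753215625
ΔP ≈ 128.39 × (-0.0753215625) = -9.670535409375.

-$9.671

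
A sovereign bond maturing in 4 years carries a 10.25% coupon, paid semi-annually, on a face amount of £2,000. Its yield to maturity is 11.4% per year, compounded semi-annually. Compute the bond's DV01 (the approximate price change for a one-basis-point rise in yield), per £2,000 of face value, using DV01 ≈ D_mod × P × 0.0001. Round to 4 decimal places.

Periodic yield y = 0.057.
  t   CF        PV=CF/(1+0.057)^t    t·PV
  1       102.50        96.9726        96.9726
  2       102.50        91.7432       183.4864
  3       102.50        86.7958       260.3875
  4       102.50        82.1153       328.4611
  5       102.50        77.6871       388.4355
  6       102.50        73.4977       440.9864
  7       102.50        69.5343       486.7400
  8     2,102.50     1,349.3857    10,795.0857
  Σ                  1,927.7317    12,980.5551
P = 1,927.7317; D_Mac = 6.73359 half-year periods = 3.36680 yrs; D_mod = 3.18524 yrs.
DV01 ≈ 3.18524 × 1,927.7317 × 0.0001 = 0.614028.

£0.6140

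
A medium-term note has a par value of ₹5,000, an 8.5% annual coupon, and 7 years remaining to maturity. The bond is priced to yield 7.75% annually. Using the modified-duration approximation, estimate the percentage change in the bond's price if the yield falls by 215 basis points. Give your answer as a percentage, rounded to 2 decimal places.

Periodic yield y = 0.0775. Modified duration first:
  t   CF        PV=CF/(1+0.0775)^t    t·PV
  1       425.00       394.4316       394.4316
  2       425.00       366.0618       732.1235
  3       425.00       339.7325     1,019.1975
  4       425.00       315.2970     1,261.1879
  5       425.00       292.6190     1,463.0950
  6       425.00       271.5722     1,629.4330
  7     5,425.00     3,217.2054    22,520.4379
  Σ                  5,196.9194    29,019.9065
P = 5,196.9194; D_Mac = 5.58406 yrs; D_mod = 5.58406/(1+0.0775) = 5.18242 yrs.
ΔP/P ≈ -D_mod · Δy = -5.18242 × (-0.0215) = +0.111422 = +11.1422%.

+11.14%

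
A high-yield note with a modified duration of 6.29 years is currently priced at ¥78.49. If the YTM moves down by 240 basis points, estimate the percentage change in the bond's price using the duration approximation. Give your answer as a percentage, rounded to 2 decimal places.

Duration approximation: ΔP/P ≈ -D_mod · Δy = -6.29 × (-0.024) = +0.150960.
As a percentage: +15.0960%.

+15.10%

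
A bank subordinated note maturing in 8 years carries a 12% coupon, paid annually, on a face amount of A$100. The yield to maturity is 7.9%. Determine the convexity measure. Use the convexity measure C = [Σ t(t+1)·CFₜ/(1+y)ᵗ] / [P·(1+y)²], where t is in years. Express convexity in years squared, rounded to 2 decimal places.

With y = 0.079:
  t   CF        PV=CF/(1+0.079)^t    t·PV        t(t+1)·PV
  1        12.00        11.1214        11.1214          22.2428
  2        12.00        10.3071        20.6143          61.8429
  3        12.00         9.5525        28.6575         114.6300
  4        12.00         8.8531        35.4124         177.0620
  5        12.00         8.2049        41.0246         246.1474
  6        12.00         7.6042        45.6251         319.3757
  7        12.00         7.0474        49.3321         394.6564
  8       112.00        60.9602       487.6817       4,389.1352
  Σ                    123.6509       719.4690       5,725.0924
P = 123.6509.
Convexity = Σ t(t+1)·PV / [P·(1+y)²] = 5,725.0924 / (123.6509 × 1.164241) = 39.76879.

39.77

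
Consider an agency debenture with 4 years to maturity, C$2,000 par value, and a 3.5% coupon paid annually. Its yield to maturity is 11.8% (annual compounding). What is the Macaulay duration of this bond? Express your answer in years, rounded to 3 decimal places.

3.766 years

Periodic yield y = 0.118. Discount each cash flow and weight by its year:
  t   CF        PV=CF/(1+0.118)^t    t·PV
  1        70.00        62.6118        62.6118
  2        70.00        56.0034       112.0068
  3        70.00        50.0925       150.2775
  4     2,070.00     1,324.9611     5,299.8444
  Σ                  1,493.6688     5,624.7405
Price P = Σ PV = 1,493.6688.
Macaulay duration = Σ(t·PV) / P = 5,624.7405 / 1,493.6688 = 3.76572 years.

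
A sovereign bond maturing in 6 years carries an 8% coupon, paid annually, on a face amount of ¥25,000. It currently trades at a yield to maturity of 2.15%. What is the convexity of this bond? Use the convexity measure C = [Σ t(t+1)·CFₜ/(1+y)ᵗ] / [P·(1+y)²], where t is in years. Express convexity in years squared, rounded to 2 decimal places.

With y = 0.0215:
  t   CF        PV=CF/(1+0.0215)^t    t·PV        t(t+1)·PV
  1     2,000.00     1,957.9050     1,957.9050       3,915.8101
  2     2,000.00     1,916.6961     3,833.3922      11,500.1765
  3     2,000.00     1,876.3545     5,629.0634      22,516.2535
  4     2,000.00     1,836.8619     7,347.4477      36,737.2385
  5     2,000.00     1,798.2006     8,991.0031      53,946.0183
  6    27,000.00    23,764.7658   142,588.5947     998,120.1628
  Σ                 33,150.7839   170,347.4060   1,126,735.6596
P = 33,150.7839.
Convexity = Σ t(t+1)·PV / [P·(1+y)²] = 1,126,735.6596 / (33,150.7839 × 1.043462) = 32.57253.

32.57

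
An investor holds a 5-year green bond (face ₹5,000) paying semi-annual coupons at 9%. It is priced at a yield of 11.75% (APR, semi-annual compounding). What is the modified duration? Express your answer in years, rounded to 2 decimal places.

Periodic yield y = 0.05875. First find Macaulay duration:
  t   CF        PV=CF/(1+0.05875)^t    t·PV
  1       225.00       212.5148       212.5148
  2       225.00       200.7223       401.4446
  3       225.00       189.5842       568.7527
  4       225.00       179.0642       716.2569
  5       225.00       169.1280       845.6398
  6       225.00       159.7431       958.4583
  7       225.00       150.8789     1,056.1524
  8       225.00       142.5067     1,140.0532
  9       225.00       134.5990     1,211.3907
  10    5,225.00     2,952.2427    29,522.4273
  Σ                  4,490.9838    36,633.0907
P = 4,490.9838; Macaulay duration = 36,633.0907 / 4,490.9838 = 8.15703 half-year periods = 4.07852 years.
Modified duration = D_Mac / (1 + y) = 4.07852 / 1.05875 = 3.85220 years.

3.85 years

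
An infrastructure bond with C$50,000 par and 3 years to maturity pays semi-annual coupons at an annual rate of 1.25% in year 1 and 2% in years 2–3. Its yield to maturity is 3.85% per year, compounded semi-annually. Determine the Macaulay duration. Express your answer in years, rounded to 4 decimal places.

2.9412 years

Periodic yield y = 0.01925. Discount each cash flow and weight by its period:
  t   CF        PV=CF/(1+0.01925)^t    t·PV
  1       312.50       306.5980       306.5980
  2       312.50       300.8074       601.6149
  3       500.00       472.2020     1,416.6061
  4       500.00       463.2838     1,853.1352
  5       500.00       454.5340     2,272.6702
  6    50,500.00    45,040.8997   270,245.3984
  Σ                 47,038.3250   276,696.0228
Price P = Σ PV = 47,038.3250.
Macaulay duration = Σ(t·PV) / P = 276,696.0228 / 47,038.3250 = 5.88235 half-year periods.
In years: 5.88235 / 2 = 2.94118 years.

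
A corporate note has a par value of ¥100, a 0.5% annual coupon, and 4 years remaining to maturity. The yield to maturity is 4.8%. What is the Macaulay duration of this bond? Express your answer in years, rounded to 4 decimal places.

Periodic yield y = 0.048. Discount each cash flow and weight by its year:
  t   CF        PV=CF/(1+0.048)^t    t·PV
  1         0.50         0.4771         0.4771
  2         0.50         0.4552         0.9105
  3         0.50         0.4344         1.3032
  4       100.50        83.3146       333.2583
  Σ                     84.6813       335.9490
Price P = Σ PV = 84.6813.
Macaulay duration = Σ(t·PV) / P = 335.9490 / 84.6813 = 3.96722 years.

3.9672 years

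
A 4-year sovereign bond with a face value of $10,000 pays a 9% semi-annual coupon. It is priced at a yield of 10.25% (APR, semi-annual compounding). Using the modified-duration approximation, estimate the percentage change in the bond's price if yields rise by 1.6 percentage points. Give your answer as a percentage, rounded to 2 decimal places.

Periodic yield y = 0.05125. Modified duration first:
  t   CF        PV=CF/(1+0.05125)^t    t·PV
  1       450.00       428.0618       428.0618
  2       450.00       407.1932       814.3864
  3       450.00       387.3419     1,162.0257
  4       450.00       368.4584     1,473.8337
  5       450.00       350.4955     1,752.4776
  6       450.00       333.4083     2,000.4500
  7       450.00       317.1542     2,220.0793
  8    10,450.00     7,005.9691    56,047.7531
  Σ                  9,598.0825    65,899.0677
P = 9,598.0825; D_Mac = 6.86586 half-year periods = 3.43293 yrs; D_mod = 3.43293/(1+0.05125) = 3.26557 yrs.
ΔP/P ≈ -D_mod · Δy = -3.26557 × (+0.016) = -0.052249 = -5.2249%.

-5.22%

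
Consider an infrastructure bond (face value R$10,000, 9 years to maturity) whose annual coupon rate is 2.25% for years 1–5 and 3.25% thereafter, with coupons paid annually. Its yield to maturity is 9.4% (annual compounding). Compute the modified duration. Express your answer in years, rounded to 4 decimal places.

Periodic yield y = 0.094. First find Macaulay duration:
  t   CF        PV=CF/(1+0.094)^t    t·PV
  1       225.00       205.6673       205.6673
  2       225.00       187.9957       375.9914
  3       225.00       171.8425       515.5275
  4       225.00       157.0772       628.3089
  5       225.00       143.5806       717.9032
  6       325.00       189.5743     1,137.4457
  7       325.00       173.2855     1,212.9982
  8       325.00       158.3962     1,267.1697
  9    10,325.00     4,599.7493    41,397.7437
  Σ                  5,987.1686    47,458.7556
P = 5,987.1686; Macaulay duration = 47,458.7556 / 5,987.1686 = 7.92674 years.
Modified duration = D_Mac / (1 + y) = 7.92674 / 1.094 = 7.24565 years.

7.2457 years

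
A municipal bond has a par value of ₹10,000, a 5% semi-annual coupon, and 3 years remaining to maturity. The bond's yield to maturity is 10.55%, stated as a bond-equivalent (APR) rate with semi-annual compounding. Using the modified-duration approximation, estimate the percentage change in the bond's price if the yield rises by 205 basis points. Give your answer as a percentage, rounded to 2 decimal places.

Periodic yield y = 0.05275. Modified duration first:
  t   CF        PV=CF/(1+0.05275)^t    t·PV
  1       250.00       237.4733       237.4733
  2       250.00       225.5742       451.1485
  3       250.00       214.2714       642.8143
  4       250.00       203.5350       814.1398
  5       250.00       193.3365       966.6823
  6    10,250.00     7,529.6080    45,177.6478
  Σ                  8,603.7983    48,289.9059
P = 8,603.7983; D_Mac = 5.61263 half-year periods = 2.80631 yrs; D_mod = 2.80631/(1+0.05275) = 2.66570 yrs.
ΔP/P ≈ -D_mod · Δy = -2.66570 × (+0.0205) = -0.054647 = -5.4647%.

-5.46%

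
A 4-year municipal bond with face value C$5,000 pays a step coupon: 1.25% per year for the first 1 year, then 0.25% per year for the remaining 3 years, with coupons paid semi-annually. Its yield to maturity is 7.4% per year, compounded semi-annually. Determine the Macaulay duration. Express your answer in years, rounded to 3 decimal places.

Periodic yield y = 0.037. Discount each cash flow and weight by its period:
  t   CF        PV=CF/(1+0.037)^t    t·PV
  1        31.25        30.1350        30.1350
  2        31.25        29.0598        58.1196
  3         6.25         5.6046        16.8138
  4         6.25         5.4046        21.6185
  5         6.25         5.2118        26.0589
  6         6.25         5.0258        30.1550
  7         6.25         4.8465        33.9255
  8     5,006.25     3,743.5400    29,948.3203
  Σ                  3,828.8282    30,165.1465
Price P = Σ PV = 3,828.8282.
Macaulay duration = Σ(t·PV) / P = 30,165.1465 / 3,828.8282 = 7.87843 half-year periods.
In years: 7.87843 / 2 = 3.93921 years.

3.939 years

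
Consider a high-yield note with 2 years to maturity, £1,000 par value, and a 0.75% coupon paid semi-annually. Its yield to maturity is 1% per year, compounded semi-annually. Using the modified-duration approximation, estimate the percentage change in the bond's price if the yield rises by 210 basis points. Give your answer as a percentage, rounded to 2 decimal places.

Periodic yield y = 0.005. Modified duration first:
  t   CF        PV=CF/(1+0.005)^t    t·PV
  1         3.75         3.7313         3.7313
  2         3.75         3.7128         7.4256
  3         3.75         3.6943        11.0829
  4     1,003.75       983.9234     3,935.6938
  Σ                    995.0619     3,957.9336
P = 995.0619; D_Mac = 3.97758 half-year periods = 1.98879 yrs; D_mod = 1.98879/(1+0.005) = 1.97889 yrs.
ΔP/P ≈ -D_mod · Δy = -1.97889 × (+0.021) = -0.041557 = -4.1557%.

-4.16%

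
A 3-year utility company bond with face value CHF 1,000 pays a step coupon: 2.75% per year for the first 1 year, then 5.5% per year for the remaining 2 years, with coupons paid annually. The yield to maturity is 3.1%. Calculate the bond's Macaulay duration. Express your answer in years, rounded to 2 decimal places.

2.90 years

Periodic yield y = 0.031. Discount each cash flow and weight by its year:
  t   CF        PV=CF/(1+0.031)^t    t·PV
  1        27.50        26.6731        26.6731
  2        55.00        51.7423       103.4845
  3     1,055.00       962.6678     2,888.0035
  Σ                  1,041.0832     3,018.1612
Price P = Σ PV = 1,041.0832.
Macaulay duration = Σ(t·PV) / P = 3,018.1612 / 1,041.0832 = 2.89906 years.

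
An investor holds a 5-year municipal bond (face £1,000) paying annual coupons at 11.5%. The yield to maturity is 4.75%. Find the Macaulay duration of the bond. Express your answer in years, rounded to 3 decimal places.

Periodic yield y = 0.0475. Discount each cash flow and weight by its year:
  t   CF        PV=CF/(1+0.0475)^t    t·PV
  1       115.00       109.7852       109.7852
  2       115.00       104.8069       209.6138
  3       115.00       100.0543       300.1629
  4       115.00        95.5172       382.0689
  5     1,115.00       884.1068     4,420.5338
  Σ                  1,294.2704     5,422.1645
Price P = Σ PV = 1,294.2704.
Macaulay duration = Σ(t·PV) / P = 5,422.1645 / 1,294.2704 = 4.18936 years.

4.189 years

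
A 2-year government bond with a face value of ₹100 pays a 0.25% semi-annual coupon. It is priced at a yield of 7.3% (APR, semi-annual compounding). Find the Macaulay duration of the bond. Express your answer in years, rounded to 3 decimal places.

Periodic yield y = 0.0365. Discount each cash flow and weight by its period:
  t   CF        PV=CF/(1+0.0365)^t    t·PV
  1        0.125         0.1206         0.1206
  2        0.125         0.1164         0.2327
  3        0.125         0.1123         0.3368
  4      100.125        86.7492       346.9967
  Σ                     87.0984       347.6867
Price P = Σ PV = 87.0984.
Macaulay duration = Σ(t·PV) / P = 347.6867 / 87.0984 = 3.99189 half-year periods.
In years: 3.99189 / 2 = 1.99594 years.

1.996 years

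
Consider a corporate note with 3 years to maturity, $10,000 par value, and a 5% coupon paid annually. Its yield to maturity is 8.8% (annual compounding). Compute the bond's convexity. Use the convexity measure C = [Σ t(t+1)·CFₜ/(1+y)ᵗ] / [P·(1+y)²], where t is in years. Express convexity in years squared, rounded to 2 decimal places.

9.47

With y = 0.088:
  t   CF        PV=CF/(1+0.088)^t    t·PV        t(t+1)·PV
  1       500.00       459.5588       459.5588         919.1176
  2       500.00       422.3886       844.7772       2,534.3317
  3    10,500.00     8,152.7216    24,458.1648      97,832.6594
  Σ                  9,034.6691    25,762.5009     101,286.1088
P = 9,034.6691.
Convexity = Σ t(t+1)·PV / [P·(1+y)²] = 101,286.1088 / (9,034.6691 × 1.183744) = 9.47065.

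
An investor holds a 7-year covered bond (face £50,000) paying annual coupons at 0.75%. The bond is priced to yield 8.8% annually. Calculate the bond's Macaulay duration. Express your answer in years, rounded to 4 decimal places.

Periodic yield y = 0.088. Discount each cash flow and weight by its year:
  t   CF        PV=CF/(1+0.088)^t    t·PV
  1       375.00       344.6691       344.6691
  2       375.00       316.7915       633.5829
  3       375.00       291.1686       873.5059
  4       375.00       267.6182     1,070.4729
  5       375.00       245.9726     1,229.8632
  6       375.00       226.0778     1,356.4667
  7    50,375.00    27,913.4034   195,393.8236
  Σ                 29,605.7012   200,902.3844
Price P = Σ PV = 29,605.7012.
Macaulay duration = Σ(t·PV) / P = 200,902.3844 / 29,605.7012 = 6.78594 years.

6.7859 years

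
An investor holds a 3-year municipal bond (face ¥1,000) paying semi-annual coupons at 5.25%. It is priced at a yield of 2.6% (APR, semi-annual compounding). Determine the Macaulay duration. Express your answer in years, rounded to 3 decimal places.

2.822 years

Periodic yield y = 0.013. Discount each cash flow and weight by its period:
  t   CF        PV=CF/(1+0.013)^t    t·PV
  1        26.25        25.9131        25.9131
  2        26.25        25.5806        51.1612
  3        26.25        25.2523        75.7569
  4        26.25        24.9282        99.7129
  5        26.25        24.6083       123.0416
  6     1,026.25       949.7220     5,698.3320
  Σ                  1,076.0046     6,073.9178
Price P = Σ PV = 1,076.0046.
Macaulay duration = Σ(t·PV) / P = 6,073.9178 / 1,076.0046 = 5.64488 half-year periods.
In years: 5.64488 / 2 = 2.82244 years.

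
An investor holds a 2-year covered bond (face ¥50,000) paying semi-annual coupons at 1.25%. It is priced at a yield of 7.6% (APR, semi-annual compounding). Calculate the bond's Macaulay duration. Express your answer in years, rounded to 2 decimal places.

Periodic yield y = 0.038. Discount each cash flow and weight by its period:
  t   CF        PV=CF/(1+0.038)^t    t·PV
  1       312.50       301.0597       301.0597
  2       312.50       290.0383       580.0766
  3       312.50       279.4203       838.2609
  4    50,312.50    43,339.7582   173,359.0327
  Σ                 44,210.2765   175,078.4299
Price P = Σ PV = 44,210.2765.
Macaulay duration = Σ(t·PV) / P = 175,078.4299 / 44,210.2765 = 3.96013 half-year periods.
In years: 3.96013 / 2 = 1.98006 years.

1.98 years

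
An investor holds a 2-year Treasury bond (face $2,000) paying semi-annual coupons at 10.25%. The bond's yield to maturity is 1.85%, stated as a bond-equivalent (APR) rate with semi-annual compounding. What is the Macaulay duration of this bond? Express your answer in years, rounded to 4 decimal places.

1.8699 years

Periodic yield y = 0.00925. Discount each cash flow and weight by its period:
  t   CF        PV=CF/(1+0.00925)^t    t·PV
  1       102.50       101.5606       101.5606
  2       102.50       100.6297       201.2595
  3       102.50        99.7074       299.1223
  4     2,102.50     2,026.4737     8,105.8948
  Σ                  2,328.3715     8,707.8372
Price P = Σ PV = 2,328.3715.
Macaulay duration = Σ(t·PV) / P = 8,707.8372 / 2,328.3715 = 3.73988 half-year periods.
In years: 3.73988 / 2 = 1.86994 years.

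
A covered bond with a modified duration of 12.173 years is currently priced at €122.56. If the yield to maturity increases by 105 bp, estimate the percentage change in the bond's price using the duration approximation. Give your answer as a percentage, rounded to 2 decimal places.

-12.78%

Duration approximation: ΔP/P ≈ -D_mod · Δy = -12.173 × (+0.0105) = -0.1278165.
As a percentage: -12.78165%.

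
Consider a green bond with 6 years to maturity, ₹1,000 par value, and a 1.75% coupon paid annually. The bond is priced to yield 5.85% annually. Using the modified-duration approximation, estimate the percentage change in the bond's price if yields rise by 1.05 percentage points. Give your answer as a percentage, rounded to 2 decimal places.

-5.67%

Periodic yield y = 0.0585. Modified duration first:
  t   CF        PV=CF/(1+0.0585)^t    t·PV
  1        17.50        16.5328        16.5328
  2        17.50        15.6191        31.2382
  3        17.50        14.7559        44.2677
  4        17.50        13.9404        55.7615
  5        17.50        13.1699        65.8497
  6     1,017.50       723.4179     4,340.5073
  Σ                    797.4360     4,554.1573
P = 797.4360; D_Mac = 5.71100 yrs; D_mod = 5.71100/(1+0.0585) = 5.39537 yrs.
ΔP/P ≈ -D_mod · Δy = -5.39537 × (+0.0105) = -0.056651 = -5.6651%.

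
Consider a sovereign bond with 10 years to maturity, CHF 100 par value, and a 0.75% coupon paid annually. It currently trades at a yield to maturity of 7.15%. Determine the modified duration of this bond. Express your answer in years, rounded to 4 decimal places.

8.8860 years

Periodic yield y = 0.0715. First find Macaulay duration:
  t   CF        PV=CF/(1+0.0715)^t    t·PV
  1         0.75         0.7000         0.7000
  2         0.75         0.6532         1.3065
  3         0.75         0.6097         1.8290
  4         0.75         0.5690         2.2759
  5         0.75         0.5310         2.6550
  6         0.75         0.4956         2.9734
  7         0.75         0.4625         3.2375
  8         0.75         0.4316         3.4531
  9         0.75         0.4028         3.6256
  10      100.75        50.5037       505.0371
  Σ                     55.3591       527.0931
P = 55.3591; Macaulay duration = 527.0931 / 55.3591 = 9.52134 years.
Modified duration = D_Mac / (1 + y) = 9.52134 / 1.0715 = 8.88600 years.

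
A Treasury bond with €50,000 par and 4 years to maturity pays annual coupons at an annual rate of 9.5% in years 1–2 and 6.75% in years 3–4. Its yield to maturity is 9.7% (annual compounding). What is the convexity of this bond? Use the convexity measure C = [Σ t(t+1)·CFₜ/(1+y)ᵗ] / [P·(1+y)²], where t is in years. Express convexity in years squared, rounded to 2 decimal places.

With y = 0.097:
  t   CF        PV=CF/(1+0.097)^t    t·PV        t(t+1)·PV
  1     4,750.00     4,329.9909     4,329.9909       8,659.9818
  2     4,750.00     3,947.1202     7,894.2404      23,682.7213
  3     3,375.00     2,556.5477     7,669.6430      30,678.5720
  4    53,375.00    36,856.2697   147,425.0790     737,125.3948
  Σ                 47,689.9285   167,318.9533     800,146.6699
P = 47,689.9285.
Convexity = Σ t(t+1)·PV / [P·(1+y)²] = 800,146.6699 / (47,689.9285 × 1.203409) = 13.94215.

13.94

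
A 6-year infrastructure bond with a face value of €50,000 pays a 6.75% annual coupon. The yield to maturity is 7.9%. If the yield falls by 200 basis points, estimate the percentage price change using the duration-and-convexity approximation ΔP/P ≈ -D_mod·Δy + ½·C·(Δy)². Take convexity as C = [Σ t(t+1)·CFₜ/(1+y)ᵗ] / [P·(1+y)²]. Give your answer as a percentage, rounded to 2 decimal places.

+10.03%

With y = 0.079:
  t   CF        PV=CF/(1+0.079)^t    t·PV        t(t+1)·PV
  1     3,375.00     3,127.8962     3,127.8962       6,255.7924
  2     3,375.00     2,898.8843     5,797.7687      17,393.3060
  3     3,375.00     2,686.6398     8,059.9194      32,239.6775
  4     3,375.00     2,489.9349     9,959.7397      49,798.6987
  5     3,375.00     2,307.6320    11,538.1600      69,228.9602
  6    53,375.00    33,822.7737   202,936.6422   1,420,556.4957
  Σ                 47,333.7610   241,420.1263   1,595,472.9305
P = 47,333.7610; D_Mac = 5.10038 yrs; D_mod = 4.72695 yrs; C = 28.95180.
Duration effect: -4.72695 × (-0.02) = +0.094539
Convexity effect: 0.5 × 28.95180 × (-0.02)² = +0.0057904
ΔP/P ≈ +0.094539 + 0.0057904 = +0.100329 = +10.0329%.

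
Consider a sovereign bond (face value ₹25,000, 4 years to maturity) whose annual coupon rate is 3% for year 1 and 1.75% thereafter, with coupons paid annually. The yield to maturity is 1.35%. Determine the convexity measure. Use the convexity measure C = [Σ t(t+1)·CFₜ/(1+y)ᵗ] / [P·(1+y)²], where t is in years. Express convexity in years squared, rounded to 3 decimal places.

18.613

With y = 0.0135:
  t   CF        PV=CF/(1+0.0135)^t    t·PV        t(t+1)·PV
  1       750.00       740.0099       740.0099       1,480.0197
  2       437.50       425.9225       851.8449       2,555.5348
  3       437.50       420.2491     1,260.7473       5,042.9893
  4    25,437.50    24,109.0121    96,436.0483     482,180.2415
  Σ                 25,695.1935    99,288.6504     491,258.7853
P = 25,695.1935.
Convexity = Σ t(t+1)·PV / [P·(1+y)²] = 491,258.7853 / (25,695.1935 × 1.027182) = 18.61277.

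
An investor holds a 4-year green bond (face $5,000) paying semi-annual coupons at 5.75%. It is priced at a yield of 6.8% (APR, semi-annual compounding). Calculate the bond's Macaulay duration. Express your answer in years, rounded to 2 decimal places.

Periodic yield y = 0.034. Discount each cash flow and weight by its period:
  t   CF        PV=CF/(1+0.034)^t    t·PV
  1       143.75       139.0232       139.0232
  2       143.75       134.4518       268.9037
  3       143.75       130.0308       390.0924
  4       143.75       125.7551       503.0205
  5       143.75       121.6200       608.1002
  6       143.75       117.6209       705.7256
  7       143.75       113.7533       796.2732
  8     5,143.75     3,936.5479    31,492.3834
  Σ                  4,818.8032    34,903.5222
Price P = Σ PV = 4,818.8032.
Macaulay duration = Σ(t·PV) / P = 34,903.5222 / 4,818.8032 = 7.24319 half-year periods.
In years: 7.24319 / 2 = 3.62160 years.

3.62 years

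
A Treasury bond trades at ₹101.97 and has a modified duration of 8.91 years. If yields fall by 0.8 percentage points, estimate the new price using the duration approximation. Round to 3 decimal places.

₹109.238

Duration approximation: ΔP/P ≈ -D_mod · Δy = -8.91 × (-0.008) = +0.071280.
New price ≈ 101.97 × (1 + 0.071280) = 109.2384216.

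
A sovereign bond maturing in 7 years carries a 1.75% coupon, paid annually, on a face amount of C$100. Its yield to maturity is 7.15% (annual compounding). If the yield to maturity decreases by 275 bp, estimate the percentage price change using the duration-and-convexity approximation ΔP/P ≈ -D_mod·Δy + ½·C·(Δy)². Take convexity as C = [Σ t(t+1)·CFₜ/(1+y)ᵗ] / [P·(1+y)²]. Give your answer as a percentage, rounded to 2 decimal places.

+18.55%

With y = 0.0715:
  t   CF        PV=CF/(1+0.0715)^t    t·PV        t(t+1)·PV
  1         1.75         1.6332         1.6332           3.2664
  2         1.75         1.5242         3.0485           9.1454
  3         1.75         1.4225         4.2676          17.0704
  4         1.75         1.3276         5.3104          26.5521
  5         1.75         1.2390         6.1951          37.1705
  6         1.75         1.1563         6.9380          48.5662
  7       101.75        62.7465       439.2252       3,513.8014
  Σ                     71.0494       466.6180       3,655.5726
P = 71.0494; D_Mac = 6.56751 yrs; D_mod = 6.12927 yrs; C = 44.81368.
Duration effect: -6.12927 × (-0.0275) = +0.168555
Convexity effect: 0.5 × 44.81368 × (-0.0275)² = +0.0169452
ΔP/P ≈ +0.168555 + 0.0169452 = +0.185500 = +18.5500%.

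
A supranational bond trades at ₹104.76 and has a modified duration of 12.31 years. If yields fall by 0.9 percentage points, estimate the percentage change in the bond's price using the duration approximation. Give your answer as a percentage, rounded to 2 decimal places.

Duration approximation: ΔP/P ≈ -D_mod · Δy = -12.31 × (-0.009) = +0.110790.
As a percentage: +11.0790%.

+11.08%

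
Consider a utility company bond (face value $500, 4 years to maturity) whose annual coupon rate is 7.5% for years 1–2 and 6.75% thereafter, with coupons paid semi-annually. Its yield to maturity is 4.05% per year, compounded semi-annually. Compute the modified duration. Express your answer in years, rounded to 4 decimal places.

Periodic yield y = 0.02025. First find Macaulay duration:
  t   CF        PV=CF/(1+0.02025)^t    t·PV
  1       18.750        18.3778        18.3778
  2       18.750        18.0131        36.0262
  3       18.750        17.6556        52.9667
  4       18.750        17.3051        69.2205
  5       16.875        15.2655        76.3275
  6       16.875        14.9625        89.7750
  7       16.875        14.6655       102.6587
  8      516.875       440.2838     3,522.2703
  Σ                    556.5289     3,967.6227
P = 556.5289; Macaulay duration = 3,967.6227 / 556.5289 = 7.12923 half-year periods = 3.56461 years.
Modified duration = D_Mac / (1 + y) = 3.56461 / 1.02025 = 3.49386 years.

3.4939 years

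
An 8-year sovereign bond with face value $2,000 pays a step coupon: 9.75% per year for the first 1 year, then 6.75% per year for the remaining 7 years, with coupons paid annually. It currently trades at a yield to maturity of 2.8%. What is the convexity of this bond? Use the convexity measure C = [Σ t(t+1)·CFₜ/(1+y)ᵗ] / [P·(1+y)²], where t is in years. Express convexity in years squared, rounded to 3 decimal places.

With y = 0.028:
  t   CF        PV=CF/(1+0.028)^t    t·PV        t(t+1)·PV
  1       195.00       189.6887       189.6887         379.3774
  2       135.00       127.7461       255.4921         766.4764
  3       135.00       124.2666       372.7998       1,491.1992
  4       135.00       120.8819       483.5276       2,417.6382
  5       135.00       117.5894       587.9470       3,527.6822
  6       135.00       114.3866       686.3195       4,804.2364
  7       135.00       111.2710       778.8970       6,231.1756
  8     2,135.00     1,711.7998    13,694.3981     123,249.5830
  Σ                  2,617.6300    17,049.0699     142,867.3685
P = 2,617.6300.
Convexity = Σ t(t+1)·PV / [P·(1+y)²] = 142,867.3685 / (2,617.6300 × 1.056784) = 51.64622.

51.646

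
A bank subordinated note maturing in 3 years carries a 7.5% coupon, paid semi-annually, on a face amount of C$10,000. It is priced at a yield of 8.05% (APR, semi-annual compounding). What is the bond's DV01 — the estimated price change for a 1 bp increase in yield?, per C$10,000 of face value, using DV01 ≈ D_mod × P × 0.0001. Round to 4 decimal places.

Periodic yield y = 0.04025.
  t   CF        PV=CF/(1+0.04025)^t    t·PV
  1       375.00       360.4903       360.4903
  2       375.00       346.5420       693.0839
  3       375.00       333.1333       999.4000
  4       375.00       320.2435     1,280.9741
  5       375.00       307.8525     1,539.2624
  6    10,375.00     8,187.6969    49,126.1816
  Σ                  9,855.9585    53,999.3922
P = 9,855.9585; D_Mac = 5.47886 half-year periods = 2.73943 yrs; D_mod = 2.63343 yrs.
DV01 ≈ 2.63343 × 9,855.9585 × 0.0001 = 2.595501.

C$2.5955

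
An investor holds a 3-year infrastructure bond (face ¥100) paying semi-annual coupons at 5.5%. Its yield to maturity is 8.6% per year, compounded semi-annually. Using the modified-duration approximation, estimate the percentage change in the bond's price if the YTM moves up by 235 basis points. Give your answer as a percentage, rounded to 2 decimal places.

Periodic yield y = 0.043. Modified duration first:
  t   CF        PV=CF/(1+0.043)^t    t·PV
  1         2.75         2.6366         2.6366
  2         2.75         2.5279         5.0558
  3         2.75         2.4237         7.2711
  4         2.75         2.3238         9.2951
  5         2.75         2.2280        11.1399
  6       102.75        79.8134       478.8806
  Σ                     91.9534       514.2792
P = 91.9534; D_Mac = 5.59282 half-year periods = 2.79641 yrs; D_mod = 2.79641/(1+0.043) = 2.68112 yrs.
ΔP/P ≈ -D_mod · Δy = -2.68112 × (+0.0235) = -0.063006 = -6.3006%.

-6.30%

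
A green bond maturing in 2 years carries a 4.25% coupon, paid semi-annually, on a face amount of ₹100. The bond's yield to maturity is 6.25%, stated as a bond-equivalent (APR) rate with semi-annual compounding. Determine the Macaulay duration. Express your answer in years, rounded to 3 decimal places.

Periodic yield y = 0.03125. Discount each cash flow and weight by its period:
  t   CF        PV=CF/(1+0.03125)^t    t·PV
  1        2.125         2.0606         2.0606
  2        2.125         1.9982         3.9963
  3        2.125         1.9376         5.8128
  4      102.125        90.2976       361.1904
  Σ                     96.2940       373.0602
Price P = Σ PV = 96.2940.
Macaulay duration = Σ(t·PV) / P = 373.0602 / 96.2940 = 3.87418 half-year periods.
In years: 3.87418 / 2 = 1.93709 years.

1.937 years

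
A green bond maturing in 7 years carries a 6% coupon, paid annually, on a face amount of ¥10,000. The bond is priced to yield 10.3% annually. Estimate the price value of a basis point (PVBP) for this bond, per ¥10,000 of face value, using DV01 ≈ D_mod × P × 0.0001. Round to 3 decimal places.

¥4.142

Periodic yield y = 0.103.
  t   CF        PV=CF/(1+0.103)^t    t·PV
  1       600.00       543.9710       543.9710
  2       600.00       493.1741       986.3481
  3       600.00       447.1206     1,341.3619
  4       600.00       405.3678     1,621.4710
  5       600.00       367.5138     1,837.5692
  6       600.00       333.1948     1,999.1686
  7    10,600.00     5,336.7552    37,357.2861
  Σ                  7,927.0972    45,687.1759
P = 7,927.0972; D_Mac = 5.76342 yrs; D_mod = 5.22522 yrs.
DV01 ≈ 5.22522 × 7,927.0972 × 0.0001 = 4.142083.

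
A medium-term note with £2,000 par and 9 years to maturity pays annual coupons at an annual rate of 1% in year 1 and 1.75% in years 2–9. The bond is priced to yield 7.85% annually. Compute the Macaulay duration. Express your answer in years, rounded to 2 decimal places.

Periodic yield y = 0.0785. Discount each cash flow and weight by its year:
  t   CF        PV=CF/(1+0.0785)^t    t·PV
  1        20.00        18.5443        18.5443
  2        35.00        30.0904        60.1808
  3        35.00        27.9002        83.7007
  4        35.00        25.8695       103.4779
  5        35.00        23.9865       119.9326
  6        35.00        22.2406       133.4438
  7        35.00        20.6218       144.3527
  8        35.00        19.1208       152.9667
  9     2,035.00     1,030.8206     9,277.3850
  Σ                  1,219.1947    10,093.9844
Price P = Σ PV = 1,219.1947.
Macaulay duration = Σ(t·PV) / P = 10,093.9844 / 1,219.1947 = 8.27922 years.

8.28 years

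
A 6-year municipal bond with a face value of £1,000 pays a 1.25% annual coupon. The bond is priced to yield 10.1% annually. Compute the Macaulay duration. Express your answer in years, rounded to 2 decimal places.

Periodic yield y = 0.101. Discount each cash flow and weight by its year:
  t   CF        PV=CF/(1+0.101)^t    t·PV
  1        12.50        11.3533        11.3533
  2        12.50        10.3118        20.6236
  3        12.50         9.3659        28.0976
  4        12.50         8.5067        34.0268
  5        12.50         7.7263        38.6317
  6     1,012.50       568.4223     3,410.5339
  Σ                    615.6863     3,543.2669
Price P = Σ PV = 615.6863.
Macaulay duration = Σ(t·PV) / P = 3,543.2669 / 615.6863 = 5.75499 years.

5.75 years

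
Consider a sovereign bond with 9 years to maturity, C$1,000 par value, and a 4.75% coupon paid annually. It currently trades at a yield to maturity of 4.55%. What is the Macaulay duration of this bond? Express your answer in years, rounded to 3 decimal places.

7.541 years

Periodic yield y = 0.0455. Discount each cash flow and weight by its year:
  t   CF        PV=CF/(1+0.0455)^t    t·PV
  1        47.50        45.4328        45.4328
  2        47.50        43.4556        86.9112
  3        47.50        41.5644       124.6932
  4        47.50        39.7555       159.0221
  5        47.50        38.0254       190.1268
  6        47.50        36.3705       218.2231
  7        47.50        34.7877       243.5137
  8        47.50        33.2737       266.1897
  9     1,047.50       701.8393     6,316.5539
  Σ                  1,014.5049     7,650.6665
Price P = Σ PV = 1,014.5049.
Macaulay duration = Σ(t·PV) / P = 7,650.6665 / 1,014.5049 = 7.54128 years.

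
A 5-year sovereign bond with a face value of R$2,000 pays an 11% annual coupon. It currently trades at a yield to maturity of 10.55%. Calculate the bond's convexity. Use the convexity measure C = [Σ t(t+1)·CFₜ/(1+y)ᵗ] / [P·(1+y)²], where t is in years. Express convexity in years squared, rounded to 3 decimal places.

With y = 0.1055:
  t   CF        PV=CF/(1+0.1055)^t    t·PV        t(t+1)·PV
  1       220.00       199.0050       199.0050         398.0100
  2       220.00       180.0135       360.0271       1,080.0813
  3       220.00       162.8345       488.5035       1,954.0141
  4       220.00       147.2949       589.1796       2,945.8979
  5     2,220.00     1,344.4951     6,722.4757      40,334.8545
  Σ                  2,033.6431     8,359.1909      46,712.8577
P = 2,033.6431.
Convexity = Σ t(t+1)·PV / [P·(1+y)²] = 46,712.8577 / (2,033.6431 × 1.222130) = 18.79508.

18.795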